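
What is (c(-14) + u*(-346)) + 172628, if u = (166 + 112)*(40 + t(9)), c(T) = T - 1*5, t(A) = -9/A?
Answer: -3578723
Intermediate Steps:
c(T) = -5 + T (c(T) = T - 5 = -5 + T)
u = 10842 (u = (166 + 112)*(40 - 9/9) = 278*(40 - 9*1/9) = 278*(40 - 1) = 278*39 = 10842)
(c(-14) + u*(-346)) + 172628 = ((-5 - 14) + 10842*(-346)) + 172628 = (-19 - 3751332) + 172628 = -3751351 + 172628 = -3578723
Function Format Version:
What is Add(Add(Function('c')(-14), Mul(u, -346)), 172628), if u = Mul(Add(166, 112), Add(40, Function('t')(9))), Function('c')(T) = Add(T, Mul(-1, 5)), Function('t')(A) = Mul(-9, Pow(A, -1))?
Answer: -3578723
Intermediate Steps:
Function('c')(T) = Add(-5, T) (Function('c')(T) = Add(T, -5) = Add(-5, T))
u = 10842 (u = Mul(Add(166, 112), Add(40, Mul(-9, Pow(9, -1)))) = Mul(278, Add(40, Mul(-9, Rational(1, 9)))) = Mul(278, Add(40, -1)) = Mul(278, 39) = 10842)
Add(Add(Function('c')(-14), Mul(u, -346)), 172628) = Add(Add(Add(-5, -14), Mul(10842, -346)), 172628) = Add(Add(-19, -3751332), 172628) = Add(-3751351, 172628) = -3578723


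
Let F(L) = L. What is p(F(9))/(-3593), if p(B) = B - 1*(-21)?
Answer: -30/3593 ≈ -0.0083496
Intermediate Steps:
p(B) = 21 + B (p(B) = B + 21 = 21 + B)
p(F(9))/(-3593) = (21 + 9)/(-3593) = 30*(-1/3593) = -30/3593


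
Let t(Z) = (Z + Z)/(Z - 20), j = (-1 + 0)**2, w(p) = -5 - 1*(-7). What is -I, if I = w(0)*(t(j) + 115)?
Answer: -4366/19 ≈ -229.79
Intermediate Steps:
w(p) = 2 (w(p) = -5 + 7 = 2)
j = 1 (j = (-1)**2 = 1)
t(Z) = 2*Z/(-20 + Z) (t(Z) = (2*Z)/(-20 + Z) = 2*Z/(-20 + Z))
I = 4366/19 (I = 2*(2*1/(-20 + 1) + 115) = 2*(2*1/(-19) + 115) = 2*(2*1*(-1/19) + 115) = 2*(-2/19 + 115) = 2*(2183/19) = 4366/19 ≈ 229.79)
-I = -1*4366/19 = -4366/19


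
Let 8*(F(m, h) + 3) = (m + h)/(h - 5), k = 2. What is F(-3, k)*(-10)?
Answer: 355/12 ≈ 29.583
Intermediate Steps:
F(m, h) = -3 + (h + m)/(8*(-5 + h)) (F(m, h) = -3 + ((m + h)/(h - 5))/8 = -3 + ((h + m)/(-5 + h))/8 = -3 + (h + m)/(8*(-5 + h)))
F(-3, k)*(-10) = ((120 - 3 - 23*2)/(8*(-5 + 2)))*(-10) = ((1/8)*(120 - 3 - 46)/(-3))*(-10) = ((1/8)*(-1/3)*71)*(-10) = -71/24*(-10) = 355/12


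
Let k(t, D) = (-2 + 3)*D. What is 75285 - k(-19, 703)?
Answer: 74582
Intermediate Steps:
k(t, D) = D (k(t, D) = 1*D = D)
75285 - k(-19, 703) = 75285 - 1*703 = 75285 - 703 = 74582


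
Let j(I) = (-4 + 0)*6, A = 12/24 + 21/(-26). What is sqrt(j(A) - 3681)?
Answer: I*sqrt(3705) ≈ 60.869*I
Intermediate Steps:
A = -4/13 (A = 12*(1/24) + 21*(-1/26) = 1/2 - 21/26 = -4/13 ≈ -0.30769)
j(I) = -24 (j(I) = -4*6 = -24)
sqrt(j(A) - 3681) = sqrt(-24 - 3681) = sqrt(-3705) = I*sqrt(3705)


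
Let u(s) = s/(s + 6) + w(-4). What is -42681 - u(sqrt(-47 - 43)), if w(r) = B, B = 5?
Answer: (-42687*sqrt(10) + 85372*I)/(sqrt(10) - 2*I) ≈ -42687.0 - 0.45175*I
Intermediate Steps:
w(r) = 5
u(s) = 5 + s/(6 + s) (u(s) = s/(s + 6) + 5 = s/(6 + s) + 5 = 5 + s/(6 + s))
-42681 - u(sqrt(-47 - 43)) = -42681 - 6*(5 + sqrt(-47 - 43))/(6 + sqrt(-47 - 43)) = -42681 - 6*(5 + sqrt(-90))/(6 + sqrt(-90)) = -42681 - 6*(5 + 3*I*sqrt(10))/(6 + 3*I*sqrt(10))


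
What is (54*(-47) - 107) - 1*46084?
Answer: -48729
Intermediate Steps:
(54*(-47) - 107) - 1*46084 = (-2538 - 107) - 46084 = -2645 - 46084 = -48729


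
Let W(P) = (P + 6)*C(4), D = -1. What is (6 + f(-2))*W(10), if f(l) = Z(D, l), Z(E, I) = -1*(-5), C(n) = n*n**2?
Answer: 11264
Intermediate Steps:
C(n) = n**3
W(P) = 384 + 64*P (W(P) = (P + 6)*4**3 = (6 + P)*64 = 384 + 64*P)
Z(E, I) = 5
f(l) = 5
(6 + f(-2))*W(10) = (6 + 5)*(384 + 64*10) = 11*(384 + 640) = 11*1024 = 11264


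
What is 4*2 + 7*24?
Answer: 176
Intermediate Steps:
4*2 + 7*24 = 8 + 168 = 176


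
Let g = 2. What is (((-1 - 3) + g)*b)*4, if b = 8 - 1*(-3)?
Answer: -88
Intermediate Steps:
b = 11 (b = 8 + 3 = 11)
(((-1 - 3) + g)*b)*4 = (((-1 - 3) + 2)*11)*4 = ((-4 + 2)*11)*4 = -2*11*4 = -22*4 = -88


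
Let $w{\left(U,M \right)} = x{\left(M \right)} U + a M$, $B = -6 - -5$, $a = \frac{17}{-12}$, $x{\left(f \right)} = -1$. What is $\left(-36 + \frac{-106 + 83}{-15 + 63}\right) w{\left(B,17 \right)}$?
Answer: $\frac{485027}{576} \approx 842.06$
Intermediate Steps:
$a = - \frac{17}{12}$ ($a = 17 \left(- \frac{1}{12}\right) = - \frac{17}{12} \approx -1.4167$)
$B = -1$ ($B = -6 + 5 = -1$)
$w{\left(U,M \right)} = - U - \frac{17 M}{12}$
$\left(-36 + \frac{-106 + 83}{-15 + 63}\right) w{\left(B,17 \right)} = \left(-36 + \frac{-106 + 83}{-15 + 63}\right) \left(\left(-1\right) \left(-1\right) - \frac{289}{12}\right) = \left(-36 - \frac{23}{48}\right) \left(1 - \frac{289}{12}\right) = \left(-36 - \frac{23}{48}\right) \left(- \frac{277}{12}\right) = \left(- \frac{1751}{48}\right) \left(- \frac{277}{12}\right) = \frac{485027}{576}$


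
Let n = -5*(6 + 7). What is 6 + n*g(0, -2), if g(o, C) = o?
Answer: 6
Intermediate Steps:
n = -65 (n = -5*13 = -65)
6 + n*g(0, -2) = 6 - 65*0 = 6 + 0 = 6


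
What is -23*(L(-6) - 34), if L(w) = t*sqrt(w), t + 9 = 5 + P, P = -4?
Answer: 782 + 184*I*sqrt(6) ≈ 782.0 + 450.71*I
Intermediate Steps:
t = -8 (t = -9 + (5 - 4) = -9 + 1 = -8)
L(w) = -8*sqrt(w)
-23*(L(-6) - 34) = -23*(-8*I*sqrt(6) - 34) = -23*(-34 - 8*I*sqrt(6)) = 782 + 184*I*sqrt(6)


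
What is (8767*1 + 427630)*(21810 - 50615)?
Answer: -12570415585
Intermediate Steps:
(8767*1 + 427630)*(21810 - 50615) = (8767 + 427630)*(-28805) = 436397*(-28805) = -12570415585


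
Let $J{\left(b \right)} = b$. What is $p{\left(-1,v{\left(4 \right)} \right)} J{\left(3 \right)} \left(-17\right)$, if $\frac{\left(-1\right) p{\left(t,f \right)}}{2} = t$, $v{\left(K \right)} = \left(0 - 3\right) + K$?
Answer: $-102$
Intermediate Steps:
$v{\left(K \right)} = -3 + K$
$p{\left(t,f \right)} = - 2 t$
$p{\left(-1,v{\left(4 \right)} \right)} J{\left(3 \right)} \left(-17\right) = \left(-2\right) \left(-1\right) 3 \left(-17\right) = 2 \cdot 3 \left(-17\right) = 6 \left(-17\right) = -102$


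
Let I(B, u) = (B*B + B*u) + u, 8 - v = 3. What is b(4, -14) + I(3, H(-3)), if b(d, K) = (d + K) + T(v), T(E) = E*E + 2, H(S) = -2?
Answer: 18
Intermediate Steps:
v = 5 (v = 8 - 1*3 = 8 - 3 = 5)
T(E) = 2 + E² (T(E) = E² + 2 = 2 + E²)
I(B, u) = u + B² + B*u (I(B, u) = (B² + B*u) + u = u + B² + B*u)
b(d, K) = 27 + K + d (b(d, K) = (d + K) + (2 + 5²) = (K + d) + (2 + 25) = (K + d) + 27 = 27 + K + d)
b(4, -14) + I(3, H(-3)) = (27 - 14 + 4) + (-2 + 3² + 3*(-2)) = 17 + (-2 + 9 - 6) = 17 + 1 = 18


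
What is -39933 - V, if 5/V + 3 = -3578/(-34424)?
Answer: -1990454191/49847 ≈ -39931.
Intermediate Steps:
V = -86060/49847 (V = 5/(-3 - 3578/(-34424)) = 5/(-3 - 3578*(-1/34424)) = 5/(-3 + 1789/17212) = 5/(-49847/17212) = 5*(-17212/49847) = -86060/49847 ≈ -1.7265)
-39933 - V = -39933 - 1*(-86060/49847) = -39933 + 86060/49847 = -1990454191/49847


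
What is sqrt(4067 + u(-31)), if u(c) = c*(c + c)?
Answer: sqrt(5989) ≈ 77.389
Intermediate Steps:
u(c) = 2*c**2 (u(c) = c*(2*c) = 2*c**2)
sqrt(4067 + u(-31)) = sqrt(4067 + 2*(-31)**2) = sqrt(4067 + 2*961) = sqrt(4067 + 1922) = sqrt(5989)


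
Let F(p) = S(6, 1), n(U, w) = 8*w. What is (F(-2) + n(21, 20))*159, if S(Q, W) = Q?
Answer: 26394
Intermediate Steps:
F(p) = 6
(F(-2) + n(21, 20))*159 = (6 + 8*20)*159 = (6 + 160)*159 = 166*159 = 26394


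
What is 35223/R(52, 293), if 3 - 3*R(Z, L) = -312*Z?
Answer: 11741/1803 ≈ 6.5119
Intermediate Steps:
R(Z, L) = 1 + 104*Z (R(Z, L) = 1 - (-104)*Z = 1 + 104*Z)
35223/R(52, 293) = 35223/(1 + 104*52) = 35223/(1 + 5408) = 35223/5409 = 35223*(1/5409) = 11741/1803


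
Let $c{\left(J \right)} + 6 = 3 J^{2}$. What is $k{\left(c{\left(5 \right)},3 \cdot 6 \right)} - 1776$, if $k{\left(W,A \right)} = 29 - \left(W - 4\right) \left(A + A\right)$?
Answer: $-4087$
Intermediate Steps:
$c{\left(J \right)} = -6 + 3 J^{2}$
$k{\left(W,A \right)} = 29 - 2 A \left(-4 + W\right)$ ($k{\left(W,A \right)} = 29 - \left(-4 + W\right) 2 A = 29 - 2 A \left(-4 + W\right)$)
$k{\left(c{\left(5 \right)},3 \cdot 6 \right)} - 1776 = \left(29 + 8 \cdot 3 \cdot 6 - 2 \cdot 3 \cdot 6 \left(-6 + 3 \cdot 5^{2}\right)\right) - 1776 = \left(29 + 8 \cdot 18 - 36 \left(-6 + 3 \cdot 25\right)\right) - 1776 = \left(29 + 144 - 36 \left(-6 + 75\right)\right) - 1776 = \left(29 + 144 - 36 \cdot 69\right) - 1776 = \left(29 + 144 - 2484\right) - 1776 = -2311 - 1776 = -4087$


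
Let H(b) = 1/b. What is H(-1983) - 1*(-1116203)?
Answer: 2213430548/1983 ≈ 1.1162e+6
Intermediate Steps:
H(-1983) - 1*(-1116203) = 1/(-1983) - 1*(-1116203) = -1/1983 + 1116203 = 2213430548/1983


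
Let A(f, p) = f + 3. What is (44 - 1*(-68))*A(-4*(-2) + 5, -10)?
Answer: 1792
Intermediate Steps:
A(f, p) = 3 + f
(44 - 1*(-68))*A(-4*(-2) + 5, -10) = (44 - 1*(-68))*(3 + (-4*(-2) + 5)) = (44 + 68)*(3 + (8 + 5)) = 112*(3 + 13) = 112*16 = 1792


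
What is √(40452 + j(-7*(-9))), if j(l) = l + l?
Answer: √40578 ≈ 201.44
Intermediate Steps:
j(l) = 2*l
√(40452 + j(-7*(-9))) = √(40452 + 2*(-7*(-9))) = √(40452 + 2*63) = √(40452 + 126) = √40578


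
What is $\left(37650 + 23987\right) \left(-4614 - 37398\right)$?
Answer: $-2589493644$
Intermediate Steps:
$\left(37650 + 23987\right) \left(-4614 - 37398\right) = 61637 \left(-42012\right) = -2589493644$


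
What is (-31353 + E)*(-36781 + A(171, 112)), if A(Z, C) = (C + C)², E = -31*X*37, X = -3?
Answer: -373881240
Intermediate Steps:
E = 3441 (E = -31*(-3)*37 = 93*37 = 3441)
A(Z, C) = 4*C² (A(Z, C) = (2*C)² = 4*C²)
(-31353 + E)*(-36781 + A(171, 112)) = (-31353 + 3441)*(-36781 + 4*112²) = -27912*(-36781 + 4*12544) = -27912*(-36781 + 50176) = -27912*13395 = -373881240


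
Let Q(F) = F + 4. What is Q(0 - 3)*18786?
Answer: 18786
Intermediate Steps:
Q(F) = 4 + F
Q(0 - 3)*18786 = (4 + (0 - 3))*18786 = (4 - 3)*18786 = 1*18786 = 18786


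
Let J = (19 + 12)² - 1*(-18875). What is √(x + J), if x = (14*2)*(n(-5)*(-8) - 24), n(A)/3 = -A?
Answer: 6*√439 ≈ 125.71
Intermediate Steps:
n(A) = -3*A (n(A) = 3*(-A) = -3*A)
J = 19836 (J = 31² + 18875 = 961 + 18875 = 19836)
x = -4032 (x = (14*2)*(-3*(-5)*(-8) - 24) = 28*(15*(-8) - 24) = 28*(-120 - 24) = 28*(-144) = -4032)
√(x + J) = √(-4032 + 19836) = √15804 = 6*√439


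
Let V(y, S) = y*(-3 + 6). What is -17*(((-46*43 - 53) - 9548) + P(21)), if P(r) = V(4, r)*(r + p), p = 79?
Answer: 176443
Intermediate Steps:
V(y, S) = 3*y (V(y, S) = y*3 = 3*y)
P(r) = 948 + 12*r (P(r) = (3*4)*(r + 79) = 12*(79 + r) = 948 + 12*r)
-17*(((-46*43 - 53) - 9548) + P(21)) = -17*(((-46*43 - 53) - 9548) + (948 + 12*21)) = -17*(((-1978 - 53) - 9548) + (948 + 252)) = -17*((-2031 - 9548) + 1200) = -17*(-11579 + 1200) = -17*(-10379) = 176443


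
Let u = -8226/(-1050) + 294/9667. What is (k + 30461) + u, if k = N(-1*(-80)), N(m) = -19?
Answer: 7358971051/241675 ≈ 30450.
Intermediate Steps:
u = 1900701/241675 (u = -8226*(-1/1050) + 294*(1/9667) = 1371/175 + 42/1381 = 1900701/241675 ≈ 7.8647)
k = -19
(k + 30461) + u = (-19 + 30461) + 1900701/241675 = 30442 + 1900701/241675 = 7358971051/241675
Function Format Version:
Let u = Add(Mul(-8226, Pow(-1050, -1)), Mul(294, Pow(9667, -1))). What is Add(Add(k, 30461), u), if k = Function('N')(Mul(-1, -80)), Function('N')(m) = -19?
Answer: Rational(7358971051, 241675) ≈ 30450.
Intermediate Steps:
u = Rational(1900701, 241675) (u = Add(Mul(-8226, Rational(-1, 1050)), Mul(294, Rational(1, 9667))) = Add(Rational(1371, 175), Rational(42, 1381)) = Rational(1900701, 241675) ≈ 7.8647)
k = -19
Add(Add(k, 30461), u) = Add(Add(-19, 30461), Rational(1900701, 241675)) = Add(30442, Rational(1900701, 241675)) = Rational(7358971051, 241675)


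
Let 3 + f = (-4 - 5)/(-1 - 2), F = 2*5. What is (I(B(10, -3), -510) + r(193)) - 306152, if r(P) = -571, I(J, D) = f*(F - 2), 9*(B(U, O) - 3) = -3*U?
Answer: -306723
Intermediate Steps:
B(U, O) = 3 - U/3 (B(U, O) = 3 + (-3*U)/9 = 3 - U/3)
F = 10
f = 0 (f = -3 + (-4 - 5)/(-1 - 2) = -3 - 9/(-3) = -3 - 9*(-⅓) = -3 + 3 = 0)
I(J, D) = 0 (I(J, D) = 0*(10 - 2) = 0*8 = 0)
(I(B(10, -3), -510) + r(193)) - 306152 = (0 - 571) - 306152 = -571 - 306152 = -306723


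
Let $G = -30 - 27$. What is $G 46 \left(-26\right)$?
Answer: $68172$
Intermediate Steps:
$G = -57$
$G 46 \left(-26\right) = \left(-57\right) 46 \left(-26\right) = \left(-2622\right) \left(-26\right) = 68172$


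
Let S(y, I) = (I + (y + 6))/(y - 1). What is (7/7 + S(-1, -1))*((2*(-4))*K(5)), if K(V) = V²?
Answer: 200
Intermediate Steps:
S(y, I) = (6 + I + y)/(-1 + y) (S(y, I) = (I + (6 + y))/(-1 + y) = (6 + I + y)/(-1 + y))
(7/7 + S(-1, -1))*((2*(-4))*K(5)) = (7/7 + (6 - 1 - 1)/(-1 - 1))*((2*(-4))*5²) = (7*(⅐) + 4/(-2))*(-8*25) = (1 - ½*4)*(-200) = (1 - 2)*(-200) = -1*(-200) = 200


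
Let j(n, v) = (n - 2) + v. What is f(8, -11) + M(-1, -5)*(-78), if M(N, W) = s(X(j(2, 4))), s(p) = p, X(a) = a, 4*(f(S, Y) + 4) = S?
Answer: -314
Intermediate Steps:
f(S, Y) = -4 + S/4
j(n, v) = -2 + n + v (j(n, v) = (-2 + n) + v = -2 + n + v)
M(N, W) = 4 (M(N, W) = -2 + 2 + 4 = 4)
f(8, -11) + M(-1, -5)*(-78) = (-4 + (¼)*8) + 4*(-78) = (-4 + 2) - 312 = -2 - 312 = -314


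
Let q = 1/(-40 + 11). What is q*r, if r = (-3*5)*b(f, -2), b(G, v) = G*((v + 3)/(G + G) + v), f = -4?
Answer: 255/58 ≈ 4.3966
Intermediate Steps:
q = -1/29 (q = 1/(-29) = -1/29 ≈ -0.034483)
b(G, v) = G*(v + (3 + v)/(2*G)) (b(G, v) = G*((3 + v)/((2*G)) + v) = G*((3 + v)*(1/(2*G)) + v) = G*((3 + v)/(2*G) + v) = G*(v + (3 + v)/(2*G)))
r = -255/2 (r = (-3*5)*(3/2 + (½)*(-2) - 4*(-2)) = -15*(3/2 - 1 + 8) = -15*17/2 = -255/2 ≈ -127.50)
q*r = -1/29*(-255/2) = 255/58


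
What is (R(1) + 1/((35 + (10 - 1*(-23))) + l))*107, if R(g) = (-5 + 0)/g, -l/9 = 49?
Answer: -199662/373 ≈ -535.29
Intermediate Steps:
l = -441 (l = -9*49 = -441)
R(g) = -5/g
(R(1) + 1/((35 + (10 - 1*(-23))) + l))*107 = (-5/1 + 1/((35 + (10 - 1*(-23))) - 441))*107 = (-5*1 + 1/((35 + (10 + 23)) - 441))*107 = (-5 + 1/((35 + 33) - 441))*107 = (-5 + 1/(68 - 441))*107 = (-5 + 1/(-373))*107 = (-5 - 1/373)*107 = -1866/373*107 = -199662/373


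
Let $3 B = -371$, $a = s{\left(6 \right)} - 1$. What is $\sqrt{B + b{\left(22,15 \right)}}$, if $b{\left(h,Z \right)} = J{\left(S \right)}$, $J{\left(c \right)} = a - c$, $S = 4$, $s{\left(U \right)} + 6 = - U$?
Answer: $\frac{i \sqrt{1266}}{3} \approx 11.86 i$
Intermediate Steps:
$s{\left(U \right)} = -6 - U$
$a = -13$ ($a = \left(-6 - 6\right) - 1 = -12 - 1 = -13$)
$B = - \frac{371}{3}$ ($B = \frac{1}{3} \left(-371\right) = - \frac{371}{3} \approx -123.67$)
$J{\left(c \right)} = -13 - c$
$b{\left(h,Z \right)} = -17$ ($b{\left(h,Z \right)} = -13 - 4 = -17$)
$\sqrt{B + b{\left(22,15 \right)}} = \sqrt{- \frac{371}{3} - 17} = \sqrt{- \frac{422}{3}} = \frac{i \sqrt{1266}}{3}$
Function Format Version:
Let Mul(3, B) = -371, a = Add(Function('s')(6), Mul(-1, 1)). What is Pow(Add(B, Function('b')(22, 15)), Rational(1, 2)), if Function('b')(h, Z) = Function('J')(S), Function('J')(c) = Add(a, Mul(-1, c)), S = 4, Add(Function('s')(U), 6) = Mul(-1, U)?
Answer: Mul(Rational(1, 3), I, Pow(1266, Rational(1, 2))) ≈ Mul(11.860, I)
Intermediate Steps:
Function('s')(U) = Add(-6, Mul(-1, U))
a = -13 (a = Add(Add(-6, Mul(-1, 6)), Mul(-1, 1)) = Add(Add(-6, -6), -1) = Add(-12, -1) = -13)
B = Rational(-371, 3) (B = Mul(Rational(1, 3), -371) = Rational(-371, 3) ≈ -123.67)
Function('J')(c) = Add(-13, Mul(-1, c))
Function('b')(h, Z) = -17 (Function('b')(h, Z) = Add(-13, Mul(-1, 4)) = Add(-13, -4) = -17)
Pow(Add(B, Function('b')(22, 15)), Rational(1, 2)) = Pow(Add(Rational(-371, 3), -17), Rational(1, 2)) = Pow(Rational(-422, 3), Rational(1, 2)) = Mul(Rational(1, 3), I, Pow(1266, Rational(1, 2)))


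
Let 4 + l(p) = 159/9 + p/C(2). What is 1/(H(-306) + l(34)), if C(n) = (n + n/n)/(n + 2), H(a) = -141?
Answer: -1/82 ≈ -0.012195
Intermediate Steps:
C(n) = (1 + n)/(2 + n) (C(n) = (n + 1)/(2 + n) = (1 + n)/(2 + n))
l(p) = 41/3 + 4*p/3 (l(p) = -4 + (159/9 + p/(((1 + 2)/(2 + 2)))) = -4 + (159*(⅑) + p/((3/4))) = -4 + (53/3 + p/(((¼)*3))) = -4 + (53/3 + p/(¾)) = -4 + (53/3 + p*(4/3)) = -4 + (53/3 + 4*p/3) = 41/3 + 4*p/3)
1/(H(-306) + l(34)) = 1/(-141 + (41/3 + (4/3)*34)) = 1/(-141 + (41/3 + 136/3)) = 1/(-141 + 59) = 1/(-82) = -1/82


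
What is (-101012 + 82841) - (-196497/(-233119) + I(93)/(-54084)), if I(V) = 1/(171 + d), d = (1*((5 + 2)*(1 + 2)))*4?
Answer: -58423238862728201/3215042038980 ≈ -18172.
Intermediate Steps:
d = 84 (d = (1*(7*3))*4 = (1*21)*4 = 21*4 = 84)
I(V) = 1/255 (I(V) = 1/(171 + 84) = 1/255)
(-101012 + 82841) - (-196497/(-233119) + I(93)/(-54084)) = (-101012 + 82841) - (-196497/(-233119) + (1/255)/(-54084)) = -18171 - (-196497*(-1/233119) + (1/255)*(-1/54084)) = -18171 - (196497/233119 - 1/13791420) = -18171 - 1*2709972422621/3215042038980 = -18171 - 2709972422621/3215042038980 = -58423238862728201/3215042038980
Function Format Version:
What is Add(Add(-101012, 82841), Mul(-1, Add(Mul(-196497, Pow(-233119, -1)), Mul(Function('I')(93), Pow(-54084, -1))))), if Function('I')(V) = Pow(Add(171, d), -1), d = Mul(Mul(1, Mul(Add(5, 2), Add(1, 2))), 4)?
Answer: Rational(-58423238862728201, 3215042038980) ≈ -18172.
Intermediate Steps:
d = 84 (d = Mul(Mul(1, Mul(7, 3)), 4) = Mul(Mul(1, 21), 4) = Mul(21, 4) = 84)
Function('I')(V) = Rational(1, 255) (Function('I')(V) = Pow(Add(171, 84), -1) = Pow(255, -1) = Rational(1, 255))
Add(Add(-101012, 82841), Mul(-1, Add(Mul(-196497, Pow(-233119, -1)), Mul(Function('I')(93), Pow(-54084, -1))))) = Add(Add(-101012, 82841), Mul(-1, Add(Mul(-196497, Pow(-233119, -1)), Mul(Rational(1, 255), Pow(-54084, -1))))) = Add(-18171, Mul(-1, Add(Mul(-196497, Rational(-1, 233119)), Mul(Rational(1, 255), Rational(-1, 54084))))) = Add(-18171, Mul(-1, Add(Rational(196497, 233119), Rational(-1, 13791420)))) = Add(-18171, Mul(-1, Rational(2709972422621, 3215042038980))) = Add(-18171, Rational(-2709972422621, 3215042038980)) = Rational(-58423238862728201, 3215042038980)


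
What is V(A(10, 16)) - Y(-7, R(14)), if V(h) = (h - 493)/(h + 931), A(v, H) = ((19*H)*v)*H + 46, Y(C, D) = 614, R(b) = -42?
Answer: -30416645/49617 ≈ -613.03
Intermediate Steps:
A(v, H) = 46 + 19*v*H² (A(v, H) = (19*H*v)*H + 46 = 19*v*H² + 46 = 46 + 19*v*H²)
V(h) = (-493 + h)/(931 + h)
V(A(10, 16)) - Y(-7, R(14)) = (-493 + (46 + 19*10*16²))/(931 + (46 + 19*10*16²)) - 1*614 = (-493 + (46 + 19*10*256))/(931 + (46 + 19*10*256)) - 614 = (-493 + (46 + 48640))/(931 + (46 + 48640)) - 614 = (-493 + 48686)/(931 + 48686) - 614 = 48193/49617 - 614 = -30416645/49617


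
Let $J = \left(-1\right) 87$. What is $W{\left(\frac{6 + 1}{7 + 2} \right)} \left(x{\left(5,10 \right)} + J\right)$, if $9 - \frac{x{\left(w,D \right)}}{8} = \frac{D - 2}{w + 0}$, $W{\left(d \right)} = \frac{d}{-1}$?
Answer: $\frac{973}{45} \approx 21.622$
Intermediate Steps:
$J = -87$
$W{\left(d \right)} = - d$ ($W{\left(d \right)} = d \left(-1\right) = - d$)
$x{\left(w,D \right)} = 72 - \frac{8 \left(-2 + D\right)}{w}$ ($x{\left(w,D \right)} = 72 - 8 \frac{D - 2}{w + 0} = 72 - 8 \frac{-2 + D}{w} = 72 - \frac{8 \left(-2 + D\right)}{w}$)
$W{\left(\frac{6 + 1}{7 + 2} \right)} \left(x{\left(5,10 \right)} + J\right) = - \frac{6 + 1}{7 + 2} \left(\frac{8 \left(2 - 10 + 9 \cdot 5\right)}{5} - 87\right) = - \frac{7}{9} \left(8 \cdot \frac{1}{5} \left(2 - 10 + 45\right) - 87\right) = - \frac{7}{9} \left(8 \cdot \frac{1}{5} \cdot 37 - 87\right) = \left(-1\right) \frac{7}{9} \left(\frac{296}{5} - 87\right) = \left(- \frac{7}{9}\right) \left(- \frac{139}{5}\right) = \frac{973}{45}$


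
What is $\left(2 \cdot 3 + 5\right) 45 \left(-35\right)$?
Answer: $-17325$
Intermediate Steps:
$\left(2 \cdot 3 + 5\right) 45 \left(-35\right) = \left(6 + 5\right) 45 \left(-35\right) = 11 \cdot 45 \left(-35\right) = 495 \left(-35\right) = -17325$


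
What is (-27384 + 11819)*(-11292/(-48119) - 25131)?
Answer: 18822245477805/48119 ≈ 3.9116e+8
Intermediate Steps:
(-27384 + 11819)*(-11292/(-48119) - 25131) = -15565*(-11292*(-1/48119) - 25131) = -15565*(11292/48119 - 25131) = -15565*(-1209267297/48119) = 18822245477805/48119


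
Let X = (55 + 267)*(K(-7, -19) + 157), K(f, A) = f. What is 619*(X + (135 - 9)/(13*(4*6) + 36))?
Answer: 1734079599/58 ≈ 2.9898e+7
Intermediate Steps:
X = 48300 (X = (55 + 267)*(-7 + 157) = 322*150 = 48300)
619*(X + (135 - 9)/(13*(4*6) + 36)) = 619*(48300 + (135 - 9)/(13*(4*6) + 36)) = 619*(48300 + 126/(13*24 + 36)) = 619*(48300 + 126/(312 + 36)) = 619*(48300 + 126/348) = 619*(48300 + 126*(1/348)) = 619*(48300 + 21/58) = 619*(2801421/58) = 1734079599/58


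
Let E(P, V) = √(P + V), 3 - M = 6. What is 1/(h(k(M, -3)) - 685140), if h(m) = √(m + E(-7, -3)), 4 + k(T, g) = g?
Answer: -1/(685140 - √(-7 + I*√10)) ≈ -1.4596e-6 - 5.7717e-12*I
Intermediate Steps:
M = -3 (M = 3 - 1*6 = 3 - 6 = -3)
k(T, g) = -4 + g
h(m) = √(m + I*√10) (h(m) = √(m + √(-7 - 3)) = √(m + √(-10)) = √(m + I*√10))
1/(h(k(M, -3)) - 685140) = 1/(√((-4 - 3) + I*√10) - 685140) = 1/(√(-7 + I*√10) - 685140) = 1/(-685140 + √(-7 + I*√10))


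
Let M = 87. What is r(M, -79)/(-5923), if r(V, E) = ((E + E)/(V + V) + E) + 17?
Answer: 5473/515301 ≈ 0.010621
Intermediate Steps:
r(V, E) = 17 + E + E/V (r(V, E) = ((2*E)/((2*V)) + E) + 17 = ((2*E)*(1/(2*V)) + E) + 17 = (E/V + E) + 17 = (E + E/V) + 17 = 17 + E + E/V)
r(M, -79)/(-5923) = (17 - 79 - 79/87)/(-5923) = (17 - 79 - 79*1/87)*(-1/5923) = (17 - 79 - 79/87)*(-1/5923) = -5473/87*(-1/5923) = 5473/515301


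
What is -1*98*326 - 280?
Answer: -32228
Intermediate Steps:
-1*98*326 - 280 = -98*326 - 280 = -31948 - 280 = -32228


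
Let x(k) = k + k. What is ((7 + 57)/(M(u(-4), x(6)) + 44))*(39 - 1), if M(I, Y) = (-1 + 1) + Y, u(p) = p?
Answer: 304/7 ≈ 43.429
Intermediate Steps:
x(k) = 2*k
M(I, Y) = Y (M(I, Y) = 0 + Y = Y)
((7 + 57)/(M(u(-4), x(6)) + 44))*(39 - 1) = ((7 + 57)/(2*6 + 44))*(39 - 1) = (64/(12 + 44))*38 = (64/56)*38 = (64*(1/56))*38 = (8/7)*38 = 304/7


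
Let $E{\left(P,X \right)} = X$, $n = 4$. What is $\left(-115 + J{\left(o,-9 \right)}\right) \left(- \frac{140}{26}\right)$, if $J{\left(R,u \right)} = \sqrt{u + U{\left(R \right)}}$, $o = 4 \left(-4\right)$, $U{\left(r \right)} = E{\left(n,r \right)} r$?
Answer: $\frac{8050}{13} - \frac{70 \sqrt{247}}{13} \approx 534.6$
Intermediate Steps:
$U{\left(r \right)} = r^{2}$ ($U{\left(r \right)} = r r = r^{2}$)
$o = -16$
$J{\left(R,u \right)} = \sqrt{u + R^{2}}$
$\left(-115 + J{\left(o,-9 \right)}\right) \left(- \frac{140}{26}\right) = \left(-115 + \sqrt{-9 + \left(-16\right)^{2}}\right) \left(- \frac{140}{26}\right) = \left(-115 + \sqrt{-9 + 256}\right) \left(\left(-140\right) \frac{1}{26}\right) = \left(-115 + \sqrt{247}\right) \left(- \frac{70}{13}\right) = \frac{8050}{13} - \frac{70 \sqrt{247}}{13}$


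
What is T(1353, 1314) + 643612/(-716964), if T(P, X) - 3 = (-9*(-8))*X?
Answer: 16958009348/179241 ≈ 94610.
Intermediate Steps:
T(P, X) = 3 + 72*X (T(P, X) = 3 + (-9*(-8))*X = 3 + 72*X)
T(1353, 1314) + 643612/(-716964) = (3 + 72*1314) + 643612/(-716964) = (3 + 94608) + 643612*(-1/716964) = 94611 - 160903/179241 = 16958009348/179241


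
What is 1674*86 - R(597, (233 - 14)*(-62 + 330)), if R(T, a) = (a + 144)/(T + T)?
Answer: 28639030/199 ≈ 1.4391e+5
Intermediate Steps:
R(T, a) = (144 + a)/(2*T) (R(T, a) = (144 + a)/((2*T)) = (144 + a)*(1/(2*T)) = (144 + a)/(2*T))
1674*86 - R(597, (233 - 14)*(-62 + 330)) = 1674*86 - (144 + (233 - 14)*(-62 + 330))/(2*597) = 143964 - (144 + 219*268)/(2*597) = 143964 - (144 + 58692)/(2*597) = 143964 - 58836/(2*597) = 143964 - 1*9806/199 = 143964 - 9806/199 = 28639030/199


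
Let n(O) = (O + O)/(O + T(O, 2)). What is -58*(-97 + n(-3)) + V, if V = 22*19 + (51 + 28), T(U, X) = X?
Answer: 5775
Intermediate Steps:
n(O) = 2*O/(2 + O) (n(O) = (O + O)/(O + 2) = (2*O)/(2 + O) = 2*O/(2 + O))
V = 497 (V = 418 + 79 = 497)
-58*(-97 + n(-3)) + V = -58*(-97 + 2*(-3)/(2 - 3)) + 497 = -58*(-97 + 2*(-3)/(-1)) + 497 = -58*(-97 + 2*(-3)*(-1)) + 497 = -58*(-97 + 6) + 497 = -58*(-91) + 497 = 5278 + 497 = 5775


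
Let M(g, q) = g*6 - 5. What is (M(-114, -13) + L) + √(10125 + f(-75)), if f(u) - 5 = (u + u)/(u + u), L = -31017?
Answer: -31706 + √10131 ≈ -31605.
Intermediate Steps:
M(g, q) = -5 + 6*g (M(g, q) = 6*g - 5 = -5 + 6*g)
f(u) = 6 (f(u) = 5 + (u + u)/(u + u) = 5 + (2*u)/((2*u)) = 5 + (2*u)*(1/(2*u)) = 5 + 1 = 6)
(M(-114, -13) + L) + √(10125 + f(-75)) = ((-5 + 6*(-114)) - 31017) + √(10125 + 6) = ((-5 - 684) - 31017) + √10131 = (-689 - 31017) + √10131 = -31706 + √10131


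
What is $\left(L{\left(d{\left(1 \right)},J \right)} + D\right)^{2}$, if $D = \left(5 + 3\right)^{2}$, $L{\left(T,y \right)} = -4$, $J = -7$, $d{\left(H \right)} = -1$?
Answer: $3600$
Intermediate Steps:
$D = 64$ ($D = 8^{2} = 64$)
$\left(L{\left(d{\left(1 \right)},J \right)} + D\right)^{2} = \left(-4 + 64\right)^{2} = 60^{2} = 3600$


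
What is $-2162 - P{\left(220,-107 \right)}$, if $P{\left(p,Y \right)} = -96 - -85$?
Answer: $-2151$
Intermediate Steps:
$P{\left(p,Y \right)} = -11$ ($P{\left(p,Y \right)} = -96 + 85 = -11$)
$-2162 - P{\left(220,-107 \right)} = -2162 - -11 = -2162 + 11 = -2151$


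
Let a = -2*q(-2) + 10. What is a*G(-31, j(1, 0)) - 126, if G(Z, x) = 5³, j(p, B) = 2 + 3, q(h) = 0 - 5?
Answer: 2374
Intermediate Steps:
q(h) = -5
j(p, B) = 5
G(Z, x) = 125
a = 20 (a = -2*(-5) + 10 = 10 + 10 = 20)
a*G(-31, j(1, 0)) - 126 = 20*125 - 126 = 2500 - 126 = 2374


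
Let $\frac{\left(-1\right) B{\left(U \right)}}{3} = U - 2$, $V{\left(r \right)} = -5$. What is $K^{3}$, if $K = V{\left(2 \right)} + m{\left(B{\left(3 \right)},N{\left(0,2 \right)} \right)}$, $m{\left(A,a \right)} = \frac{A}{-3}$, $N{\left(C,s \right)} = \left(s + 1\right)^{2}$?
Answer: $-64$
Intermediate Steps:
$N{\left(C,s \right)} = \left(1 + s\right)^{2}$
$B{\left(U \right)} = 6 - 3 U$ ($B{\left(U \right)} = - 3 \left(U - 2\right) = - 3 \left(-2 + U\right) = 6 - 3 U$)
$m{\left(A,a \right)} = - \frac{A}{3}$ ($m{\left(A,a \right)} = A \left(- \frac{1}{3}\right) = - \frac{A}{3}$)
$K = -4$ ($K = -5 - \frac{6 - 9}{3} = -5 - -1 = -5 + 1 = -4$)
$K^{3} = \left(-4\right)^{3} = -64$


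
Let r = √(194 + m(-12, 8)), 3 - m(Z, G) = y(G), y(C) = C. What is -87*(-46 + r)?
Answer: 4002 - 261*√21 ≈ 2805.9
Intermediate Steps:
m(Z, G) = 3 - G
r = 3*√21 (r = √(194 + (3 - 1*8)) = √(194 + (3 - 8)) = √(194 - 5) = √189 = 3*√21 ≈ 13.748)
-87*(-46 + r) = -87*(-46 + 3*√21) = 4002 - 261*√21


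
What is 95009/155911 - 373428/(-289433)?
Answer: 85720272805/45125788463 ≈ 1.8996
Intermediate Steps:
95009/155911 - 373428/(-289433) = 95009*(1/155911) - 373428*(-1/289433) = 95009/155911 + 373428/289433 = 85720272805/45125788463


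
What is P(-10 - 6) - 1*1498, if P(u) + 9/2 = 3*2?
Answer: -2993/2 ≈ -1496.5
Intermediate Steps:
P(u) = 3/2 (P(u) = -9/2 + 3*2 = -9/2 + 6 = 3/2)
P(-10 - 6) - 1*1498 = 3/2 - 1*1498 = 3/2 - 1498 = -2993/2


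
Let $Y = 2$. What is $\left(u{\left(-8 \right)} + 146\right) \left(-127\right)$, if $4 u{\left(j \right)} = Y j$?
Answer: $-18034$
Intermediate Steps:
$u{\left(j \right)} = \frac{j}{2}$ ($u{\left(j \right)} = \frac{2 j}{4} = \frac{j}{2}$)
$\left(u{\left(-8 \right)} + 146\right) \left(-127\right) = \left(\frac{1}{2} \left(-8\right) + 146\right) \left(-127\right) = \left(-4 + 146\right) \left(-127\right) = 142 \left(-127\right) = -18034$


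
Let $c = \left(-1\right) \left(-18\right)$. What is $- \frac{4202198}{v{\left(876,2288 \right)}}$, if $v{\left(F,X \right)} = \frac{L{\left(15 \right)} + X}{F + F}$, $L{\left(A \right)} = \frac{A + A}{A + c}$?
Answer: $- \frac{40492379928}{12589} \approx -3.2165 \cdot 10^{6}$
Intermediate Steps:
$c = 18$
$L{\left(A \right)} = \frac{2 A}{18 + A}$ ($L{\left(A \right)} = \frac{A + A}{A + 18} = \frac{2 A}{18 + A}$)
$v{\left(F,X \right)} = \frac{\frac{10}{11} + X}{2 F}$ ($v{\left(F,X \right)} = \frac{2 \cdot 15 \frac{1}{18 + 15} + X}{F + F} = \frac{2 \cdot 15 \cdot \frac{1}{33} + X}{2 F} = \left(2 \cdot 15 \cdot \frac{1}{33} + X\right) \frac{1}{2 F} = \left(\frac{10}{11} + X\right) \frac{1}{2 F} = \frac{\frac{10}{11} + X}{2 F}$)
$- \frac{4202198}{v{\left(876,2288 \right)}} = - \frac{4202198}{\frac{1}{22} \cdot \frac{1}{876} \left(10 + 11 \cdot 2288\right)} = - \frac{4202198}{\frac{1}{22} \cdot \frac{1}{876} \left(10 + 25168\right)} = - \frac{4202198}{\frac{1}{22} \cdot \frac{1}{876} \cdot 25178} = - \frac{4202198}{\frac{12589}{9636}} = \left(-4202198\right) \frac{9636}{12589} = - \frac{40492379928}{12589}$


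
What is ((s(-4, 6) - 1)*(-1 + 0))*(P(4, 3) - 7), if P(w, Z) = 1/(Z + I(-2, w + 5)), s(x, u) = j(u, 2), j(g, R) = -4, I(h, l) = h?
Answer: -30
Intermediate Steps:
s(x, u) = -4
P(w, Z) = 1/(-2 + Z) (P(w, Z) = 1/(Z - 2) = 1/(-2 + Z))
((s(-4, 6) - 1)*(-1 + 0))*(P(4, 3) - 7) = ((-4 - 1)*(-1 + 0))*(1/(-2 + 3) - 7) = (-5*(-1))*(1/1 - 7) = 5*(1 - 7) = 5*(-6) = -30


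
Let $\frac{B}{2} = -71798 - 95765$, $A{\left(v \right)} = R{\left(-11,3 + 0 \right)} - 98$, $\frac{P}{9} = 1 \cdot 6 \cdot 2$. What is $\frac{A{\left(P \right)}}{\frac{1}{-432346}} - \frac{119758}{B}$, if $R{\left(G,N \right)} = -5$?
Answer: $\frac{7461854918073}{167563} \approx 4.4532 \cdot 10^{7}$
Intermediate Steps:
$P = 108$ ($P = 9 \cdot 1 \cdot 6 \cdot 2 = 9 \cdot 6 \cdot 2 = 9 \cdot 12 = 108$)
$A{\left(v \right)} = -103$ ($A{\left(v \right)} = -5 - 98 = -103$)
$B = -335126$ ($B = 2 \left(-71798 - 95765\right) = 2 \left(-167563\right) = -335126$)
$\frac{A{\left(P \right)}}{\frac{1}{-432346}} - \frac{119758}{B} = - \frac{103}{\frac{1}{-432346}} - \frac{119758}{-335126} = - \frac{103}{- \frac{1}{432346}} - - \frac{59879}{167563} = \left(-103\right) \left(-432346\right) + \frac{59879}{167563} = 44531638 + \frac{59879}{167563} = \frac{7461854918073}{167563}$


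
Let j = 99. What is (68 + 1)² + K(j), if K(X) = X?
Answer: 4860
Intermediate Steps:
(68 + 1)² + K(j) = (68 + 1)² + 99 = 69² + 99 = 4761 + 99 = 4860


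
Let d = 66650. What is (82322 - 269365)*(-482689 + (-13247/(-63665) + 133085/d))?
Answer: 356368501165555447/3947230 ≈ 9.0283e+10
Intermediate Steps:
(82322 - 269365)*(-482689 + (-13247/(-63665) + 133085/d)) = (82322 - 269365)*(-482689 + (-13247/(-63665) + 133085/66650)) = -187043*(-482689 + (-13247*(-1/63665) + 133085*(1/66650))) = -187043*(-482689 + (13247/63665 + 619/310)) = -187043*(-482689 + 8703041/3947230) = -187043*(-1905275798429/3947230) = 356368501165555447/3947230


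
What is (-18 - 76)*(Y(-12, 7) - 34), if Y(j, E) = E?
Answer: 2538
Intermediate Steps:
(-18 - 76)*(Y(-12, 7) - 34) = (-18 - 76)*(7 - 34) = -94*(-27) = 2538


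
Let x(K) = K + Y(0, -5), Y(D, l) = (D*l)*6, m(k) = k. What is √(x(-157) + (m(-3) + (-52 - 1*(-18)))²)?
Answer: 2*√303 ≈ 34.814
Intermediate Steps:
Y(D, l) = 6*D*l
x(K) = K (x(K) = K + 6*0*(-5) = K + 0 = K)
√(x(-157) + (m(-3) + (-52 - 1*(-18)))²) = √(-157 + (-3 + (-52 - 1*(-18)))²) = √(-157 + (-3 + (-52 + 18))²) = √(-157 + (-3 - 34)²) = √(-157 + (-37)²) = √(-157 + 1369) = √1212 = 2*√303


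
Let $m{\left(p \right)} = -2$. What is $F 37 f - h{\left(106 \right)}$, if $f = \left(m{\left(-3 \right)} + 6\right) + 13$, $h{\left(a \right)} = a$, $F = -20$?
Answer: $-12686$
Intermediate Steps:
$f = 17$ ($f = \left(-2 + 6\right) + 13 = 4 + 13 = 17$)
$F 37 f - h{\left(106 \right)} = \left(-20\right) 37 \cdot 17 - 106 = \left(-740\right) 17 - 106 = -12580 - 106 = -12686$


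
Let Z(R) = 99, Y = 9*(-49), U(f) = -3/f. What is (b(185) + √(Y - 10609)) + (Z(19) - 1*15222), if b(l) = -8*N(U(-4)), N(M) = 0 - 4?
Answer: -15091 + 5*I*√442 ≈ -15091.0 + 105.12*I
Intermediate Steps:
Y = -441
N(M) = -4
b(l) = 32 (b(l) = -8*(-4) = 32)
(b(185) + √(Y - 10609)) + (Z(19) - 1*15222) = (32 + √(-441 - 10609)) + (99 - 1*15222) = (32 + √(-11050)) + (99 - 15222) = (32 + 5*I*√442) - 15123 = -15091 + 5*I*√442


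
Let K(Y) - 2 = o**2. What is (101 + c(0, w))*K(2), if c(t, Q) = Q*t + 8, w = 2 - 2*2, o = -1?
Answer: 327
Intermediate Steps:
w = -2 (w = 2 - 4 = -2)
c(t, Q) = 8 + Q*t
K(Y) = 3 (K(Y) = 2 + (-1)**2 = 2 + 1 = 3)
(101 + c(0, w))*K(2) = (101 + (8 - 2*0))*3 = (101 + (8 + 0))*3 = (101 + 8)*3 = 109*3 = 327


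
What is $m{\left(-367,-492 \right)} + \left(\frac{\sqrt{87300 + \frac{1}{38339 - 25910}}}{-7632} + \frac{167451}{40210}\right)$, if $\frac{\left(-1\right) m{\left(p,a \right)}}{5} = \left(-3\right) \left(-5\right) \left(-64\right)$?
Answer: $\frac{193175451}{40210} - \frac{\sqrt{1498456399081}}{31619376} \approx 4804.1$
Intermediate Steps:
$m{\left(p,a \right)} = 4800$ ($m{\left(p,a \right)} = - 5 \left(-3\right) \left(-5\right) \left(-64\right) = - 5 \cdot 15 \left(-64\right) = \left(-5\right) \left(-960\right) = 4800$)
$m{\left(-367,-492 \right)} + \left(\frac{\sqrt{87300 + \frac{1}{38339 - 25910}}}{-7632} + \frac{167451}{40210}\right) = 4800 + \left(\frac{\sqrt{87300 + \frac{1}{38339 - 25910}}}{-7632} + \frac{167451}{40210}\right) = 4800 + \left(\sqrt{87300 + \frac{1}{12429}} \left(- \frac{1}{7632}\right) + 167451 \cdot \frac{1}{40210}\right) = 4800 + \left(\sqrt{87300 + \frac{1}{12429}} \left(- \frac{1}{7632}\right) + \frac{167451}{40210}\right) = 4800 + \left(\sqrt{\frac{1085051701}{12429}} \left(- \frac{1}{7632}\right) + \frac{167451}{40210}\right) = 4800 + \left(\frac{\sqrt{1498456399081}}{4143} \left(- \frac{1}{7632}\right) + \frac{167451}{40210}\right) = 4800 + \left(- \frac{\sqrt{1498456399081}}{31619376} + \frac{167451}{40210}\right) = 4800 + \left(\frac{167451}{40210} - \frac{\sqrt{1498456399081}}{31619376}\right) = \frac{193175451}{40210} - \frac{\sqrt{1498456399081}}{31619376}$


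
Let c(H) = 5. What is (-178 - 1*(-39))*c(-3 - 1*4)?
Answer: -695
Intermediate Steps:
(-178 - 1*(-39))*c(-3 - 1*4) = (-178 - 1*(-39))*5 = (-178 + 39)*5 = -139*5 = -695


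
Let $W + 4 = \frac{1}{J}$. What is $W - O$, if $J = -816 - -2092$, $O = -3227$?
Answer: $\frac{4112549}{1276} \approx 3223.0$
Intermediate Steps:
$J = 1276$ ($J = -816 + 2092 = 1276$)
$W = - \frac{5103}{1276}$ ($W = -4 + \frac{1}{1276} = - \frac{5103}{1276} \approx -3.9992$)
$W - O = - \frac{5103}{1276} - -3227 = - \frac{5103}{1276} + 3227 = \frac{4112549}{1276}$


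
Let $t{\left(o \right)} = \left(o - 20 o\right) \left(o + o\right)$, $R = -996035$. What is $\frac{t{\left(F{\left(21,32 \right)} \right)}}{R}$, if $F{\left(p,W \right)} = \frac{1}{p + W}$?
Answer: $\frac{38}{2797862315} \approx 1.3582 \cdot 10^{-8}$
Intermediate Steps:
$F{\left(p,W \right)} = \frac{1}{W + p}$
$t{\left(o \right)} = - 38 o^{2}$ ($t{\left(o \right)} = - 19 o 2 o = - 38 o^{2}$)
$\frac{t{\left(F{\left(21,32 \right)} \right)}}{R} = \frac{\left(-38\right) \left(\frac{1}{32 + 21}\right)^{2}}{-996035} = - 38 \left(\frac{1}{53}\right)^{2} \left(- \frac{1}{996035}\right) = - \frac{38}{2809} \left(- \frac{1}{996035}\right) = \left(-38\right) \frac{1}{2809} \left(- \frac{1}{996035}\right) = \left(- \frac{38}{2809}\right) \left(- \frac{1}{996035}\right) = \frac{38}{2797862315}$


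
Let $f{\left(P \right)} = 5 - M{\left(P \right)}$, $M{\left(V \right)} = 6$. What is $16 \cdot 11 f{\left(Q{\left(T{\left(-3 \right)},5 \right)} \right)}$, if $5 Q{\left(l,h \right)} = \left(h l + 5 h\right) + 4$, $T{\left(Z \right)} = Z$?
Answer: $-176$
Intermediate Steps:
$Q{\left(l,h \right)} = \frac{4}{5} + h + \frac{h l}{5}$ ($Q{\left(l,h \right)} = \frac{\left(h l + 5 h\right) + 4}{5} = \frac{\left(5 h + h l\right) + 4}{5} = \frac{4 + 5 h + h l}{5} = \frac{4}{5} + h + \frac{h l}{5}$)
$f{\left(P \right)} = -1$ ($f{\left(P \right)} = 5 - 6 = -1$)
$16 \cdot 11 f{\left(Q{\left(T{\left(-3 \right)},5 \right)} \right)} = 16 \cdot 11 \left(-1\right) = 176 \left(-1\right) = -176$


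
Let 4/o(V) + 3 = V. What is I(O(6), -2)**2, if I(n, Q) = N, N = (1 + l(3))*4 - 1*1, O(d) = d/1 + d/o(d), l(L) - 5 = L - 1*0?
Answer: 1225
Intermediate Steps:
l(L) = 5 + L (l(L) = 5 + (L - 1*0) = 5 + (L + 0) = 5 + L)
o(V) = 4/(-3 + V)
O(d) = d + d*(-3/4 + d/4) (O(d) = d/1 + d/((4/(-3 + d))) = d*1 + d*(-3/4 + d/4) = d + d*(-3/4 + d/4))
N = 35 (N = (1 + (5 + 3))*4 - 1*1 = (1 + 8)*4 - 1 = 9*4 - 1 = 36 - 1 = 35)
I(n, Q) = 35
I(O(6), -2)**2 = 35**2 = 1225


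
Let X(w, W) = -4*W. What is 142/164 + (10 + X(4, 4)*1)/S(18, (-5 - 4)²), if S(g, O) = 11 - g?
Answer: 989/574 ≈ 1.7230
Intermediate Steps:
142/164 + (10 + X(4, 4)*1)/S(18, (-5 - 4)²) = 142/164 + (10 - 4*4*1)/(11 - 1*18) = 142*(1/164) + (10 - 16*1)/(11 - 18) = 71/82 + (10 - 16)/(-7) = 71/82 - 6*(-⅐) = 71/82 + 6/7 = 989/574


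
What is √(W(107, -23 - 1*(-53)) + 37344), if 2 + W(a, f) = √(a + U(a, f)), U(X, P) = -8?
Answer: √(37342 + 3*√11) ≈ 193.27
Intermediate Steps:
W(a, f) = -2 + √(-8 + a) (W(a, f) = -2 + √(a - 8) = -2 + √(-8 + a))
√(W(107, -23 - 1*(-53)) + 37344) = √((-2 + √(-8 + 107)) + 37344) = √((-2 + √99) + 37344) = √((-2 + 3*√11) + 37344) = √(37342 + 3*√11)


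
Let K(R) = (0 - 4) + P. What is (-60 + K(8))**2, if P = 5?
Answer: 3481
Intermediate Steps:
K(R) = 1 (K(R) = (0 - 4) + 5 = -4 + 5 = 1)
(-60 + K(8))**2 = (-60 + 1)**2 = (-59)**2 = 3481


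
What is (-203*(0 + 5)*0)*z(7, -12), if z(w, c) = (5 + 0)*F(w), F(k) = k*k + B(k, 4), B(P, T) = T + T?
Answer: 0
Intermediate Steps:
B(P, T) = 2*T
F(k) = 8 + k² (F(k) = k*k + 2*4 = k² + 8 = 8 + k²)
z(w, c) = 40 + 5*w² (z(w, c) = (5 + 0)*(8 + w²) = 5*(8 + w²) = 40 + 5*w²)
(-203*(0 + 5)*0)*z(7, -12) = (-203*(0 + 5)*0)*(40 + 5*7²) = (-1015*0)*(40 + 5*49) = (-203*0)*(40 + 245) = 0*285 = 0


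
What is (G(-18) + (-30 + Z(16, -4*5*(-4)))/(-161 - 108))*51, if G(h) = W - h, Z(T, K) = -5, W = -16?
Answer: 29223/269 ≈ 108.64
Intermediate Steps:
G(h) = -16 - h
(G(-18) + (-30 + Z(16, -4*5*(-4)))/(-161 - 108))*51 = ((-16 - 1*(-18)) + (-30 - 5)/(-161 - 108))*51 = ((-16 + 18) - 35/(-269))*51 = (2 - 35*(-1/269))*51 = (2 + 35/269)*51 = (573/269)*51 = 29223/269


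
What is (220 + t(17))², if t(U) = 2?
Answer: 49284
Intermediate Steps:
(220 + t(17))² = (220 + 2)² = 222² = 49284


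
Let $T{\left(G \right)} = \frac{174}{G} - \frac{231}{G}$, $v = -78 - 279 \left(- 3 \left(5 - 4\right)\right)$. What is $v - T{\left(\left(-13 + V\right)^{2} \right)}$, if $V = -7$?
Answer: $\frac{303657}{400} \approx 759.14$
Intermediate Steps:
$v = 759$ ($v = -78 - 279 \left(\left(-3\right) 1\right) = -78 - -837 = -78 + 837 = 759$)
$T{\left(G \right)} = - \frac{57}{G}$
$v - T{\left(\left(-13 + V\right)^{2} \right)} = 759 - - \frac{57}{\left(-13 - 7\right)^{2}} = 759 - - \frac{57}{\left(-20\right)^{2}} = 759 - - \frac{57}{400} = 759 + \frac{57}{400} = \frac{303657}{400}$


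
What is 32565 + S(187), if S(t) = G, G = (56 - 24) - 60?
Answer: 32537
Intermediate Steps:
G = -28 (G = 32 - 60 = -28)
S(t) = -28
32565 + S(187) = 32565 - 28 = 32537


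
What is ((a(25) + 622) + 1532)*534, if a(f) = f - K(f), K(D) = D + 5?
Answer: 1147566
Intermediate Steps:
K(D) = 5 + D
a(f) = -5 (a(f) = f - (5 + f) = f + (-5 - f) = -5)
((a(25) + 622) + 1532)*534 = ((-5 + 622) + 1532)*534 = (617 + 1532)*534 = 2149*534 = 1147566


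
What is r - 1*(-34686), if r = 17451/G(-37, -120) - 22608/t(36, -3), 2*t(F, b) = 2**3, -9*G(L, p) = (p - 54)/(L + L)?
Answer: -1095075/29 ≈ -37761.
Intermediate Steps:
G(L, p) = -(-54 + p)/(18*L) (G(L, p) = -(p - 54)/(9*(L + L)) = -(-54 + p)/(9*(2*L)) = -(-54 + p)*1/(2*L)/9 = -(-54 + p)/(18*L))
t(F, b) = 4 (t(F, b) = (1/2)*2**3 = (1/2)*8 = 4)
r = -2100969/29 (r = 17451/(((1/18)*(54 - 1*(-120))/(-37))) - 22608/4 = 17451/(((1/18)*(-1/37)*(54 + 120))) - 22608*1/4 = 17451/(((1/18)*(-1/37)*174)) - 5652 = 17451/(-29/111) - 5652 = 17451*(-111/29) - 5652 = -1937061/29 - 5652 = -2100969/29 ≈ -72447.)
r - 1*(-34686) = -2100969/29 - 1*(-34686) = -2100969/29 + 34686 = -1095075/29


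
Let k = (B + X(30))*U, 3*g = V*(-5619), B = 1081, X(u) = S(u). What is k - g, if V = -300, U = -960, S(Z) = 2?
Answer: -1601580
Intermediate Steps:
X(u) = 2
g = 561900 (g = (-300*(-5619))/3 = (1/3)*1685700 = 561900)
k = -1039680 (k = (1081 + 2)*(-960) = 1083*(-960) = -1039680)
k - g = -1039680 - 1*561900 = -1039680 - 561900 = -1601580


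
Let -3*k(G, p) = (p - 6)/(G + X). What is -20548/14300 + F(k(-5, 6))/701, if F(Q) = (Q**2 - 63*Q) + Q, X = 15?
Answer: -467/325 ≈ -1.4369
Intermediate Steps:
k(G, p) = -(-6 + p)/(3*(15 + G)) (k(G, p) = -(p - 6)/(3*(G + 15)) = -(-6 + p)/(3*(15 + G)))
F(Q) = Q**2 - 62*Q
-20548/14300 + F(k(-5, 6))/701 = -20548/14300 + (((6 - 1*6)/(3*(15 - 5)))*(-62 + (6 - 1*6)/(3*(15 - 5))))/701 = -20548*1/14300 + (((1/3)*(6 - 6)/10)*(-62 + (1/3)*(6 - 6)/10))*(1/701) = -467/325 + (((1/3)*(1/10)*0)*(-62 + (1/3)*(1/10)*0))*(1/701) = -467/325 + (0*(-62 + 0))*(1/701) = -467/325 + (0*(-62))*(1/701) = -467/325 + 0*(1/701) = -467/325 + 0 = -467/325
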